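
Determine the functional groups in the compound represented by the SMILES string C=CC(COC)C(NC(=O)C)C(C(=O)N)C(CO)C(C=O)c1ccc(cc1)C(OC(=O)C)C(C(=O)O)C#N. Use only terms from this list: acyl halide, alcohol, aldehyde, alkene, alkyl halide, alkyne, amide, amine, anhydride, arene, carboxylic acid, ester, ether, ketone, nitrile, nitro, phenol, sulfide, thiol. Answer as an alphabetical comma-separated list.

Reading the structure from left to right:
  CH2=CH: C=C double bond → alkene.
  CH(CH2OCH3): pendant –CH2OCH3: C–O–C linkage → ether.
  CH(NHCOCH3): pendant –NHC(=O)CH3: N bonded to a carbonyl → amide (not amine).
  CH(CONH2): pendant –CONH2: carbonyl C bonded to C and N → amide.
  CH(CH2OH): pendant –CH2OH on an sp³ backbone C → alcohol.
  CH(CHO): pendant –CHO: carbonyl C bonded to C and H → aldehyde.
  C6H4: para-disubstituted benzene ring → arene.
  CH(OCOCH3): pendant –OC(=O)CH3: an acyloxy group → ester.
  CH(COOH): pendant –COOH: carbonyl C bonded to C and –OH → carboxylic acid.
  CN: –C≡N: carbon triple-bonded to nitrogen → nitrile.

alcohol, aldehyde, alkene, amide, arene, carboxylic acid, ester, ether, nitrile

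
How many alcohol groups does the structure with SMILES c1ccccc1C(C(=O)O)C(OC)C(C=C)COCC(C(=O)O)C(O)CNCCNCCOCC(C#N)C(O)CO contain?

3

C6H5– phenyl ring → arene.
pendant –COOH: carbonyl C bonded to C and –OH → carboxylic acid.
pendant –OCH3: C–O–C with sp³ C, no adjacent C=O → ether.
pendant –CH=CH2: C=C double bond → alkene.
C–O–C with sp³ carbons on both sides and no adjacent C=O → ether.
pendant –COOH: carbonyl C bonded to C and –OH → carboxylic acid.
–OH on an sp³ carbon → alcohol (secondary).
C–N–C with sp³ carbons and no adjacent C=O → amine (secondary).
C–N–C with sp³ carbons and no adjacent C=O → amine (secondary).
C–O–C with sp³ carbons on both sides and no adjacent C=O → ether.
pendant –C≡N: nitrile.
–OH on an sp³ carbon → alcohol (secondary).
–OH on an sp³ carbon → alcohol.
Alcohol appears at: CH(OH), CH(OH), CH2OH → 3.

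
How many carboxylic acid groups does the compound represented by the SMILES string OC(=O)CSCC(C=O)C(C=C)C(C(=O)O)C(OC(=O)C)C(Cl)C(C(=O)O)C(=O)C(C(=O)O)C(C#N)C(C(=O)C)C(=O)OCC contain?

4

–COOH: carbonyl C bonded to –OH and C → carboxylic acid (the –OH is not a separate alcohol).
C–S–C linkage → sulfide (thioether).
pendant –CHO: carbonyl C bonded to C and H → aldehyde.
pendant –CH=CH2: C=C double bond → alkene.
pendant –COOH: carbonyl C bonded to C and –OH → carboxylic acid.
pendant –OC(=O)CH3: an acyloxy group → ester.
halogen on an sp³ carbon → alkyl halide.
pendant –COOH: carbonyl C bonded to C and –OH → carboxylic acid.
–C(=O)– with carbon on both sides → ketone.
pendant –COOH: carbonyl C bonded to C and –OH → carboxylic acid.
pendant –C≡N: nitrile.
pendant –COCH3: carbonyl C bonded to two carbons → ketone.
–C(=O)OCH2CH3: carbonyl C bonded to C and to –OEt → ester.
Carboxylic acid appears at: HOOC, CH(COOH), CH(COOH), CH(COOH) → 4.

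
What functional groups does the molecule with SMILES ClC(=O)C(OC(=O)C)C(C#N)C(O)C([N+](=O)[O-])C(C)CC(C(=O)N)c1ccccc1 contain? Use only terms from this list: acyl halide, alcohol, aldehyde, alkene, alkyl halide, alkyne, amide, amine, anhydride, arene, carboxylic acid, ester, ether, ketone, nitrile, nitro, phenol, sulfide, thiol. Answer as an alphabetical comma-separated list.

Taking each segment in turn:
  ClCO: –C(=O)Cl: carbonyl C bonded to C and to a halogen → acyl halide (not alkyl halide).
  CH(OCOCH3): pendant –OC(=O)CH3: an acyloxy group → ester.
  CH(CN): pendant –C≡N: nitrile.
  CH(OH): –OH on an sp³ carbon → alcohol (secondary).
  CH(NO2): –NO2 on an sp³ carbon → nitro (the N=O is not a carbonyl).
  CH(CONH2): pendant –CONH2: carbonyl C bonded to C and N → amide.
  C6H5: –C6H5 phenyl ring → arene.

acyl halide, alcohol, amide, arene, ester, nitrile, nitro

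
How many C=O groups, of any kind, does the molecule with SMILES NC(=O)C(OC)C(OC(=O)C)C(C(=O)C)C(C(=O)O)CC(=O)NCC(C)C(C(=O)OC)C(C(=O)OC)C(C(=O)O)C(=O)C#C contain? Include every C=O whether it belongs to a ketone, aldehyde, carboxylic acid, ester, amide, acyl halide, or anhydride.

9

H2NCO: amide, 1 C=O (running total 1).
CH(OCOCH3): ester, 1 C=O (running total 2).
CH(COCH3): ketone, 1 C=O (running total 3).
CH(COOH): carboxylic acid, 1 C=O (running total 4).
CH2CONHCH2: amide, 1 C=O (running total 5).
CH(COOCH3): ester, 1 C=O (running total 6).
CH(COOCH3): ester, 1 C=O (running total 7).
CH(COOH): carboxylic acid, 1 C=O (running total 8).
CO: ketone, 1 C=O (running total 9).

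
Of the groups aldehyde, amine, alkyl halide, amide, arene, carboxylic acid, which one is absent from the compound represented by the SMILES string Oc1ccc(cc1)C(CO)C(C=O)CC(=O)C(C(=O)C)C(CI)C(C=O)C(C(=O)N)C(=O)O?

amine

aldehyde: present (CH(CHO) — pendant –CHO: carbonyl C bonded to C and H → aldehyde).
arene: present (HOC6H4 — –OH attached directly to an aromatic ring → phenol (not alcohol); the ring itself is an arene).
amide: present (CH(CONH2) — pendant –CONH2: carbonyl C bonded to C and N → amide).
carboxylic acid: present (COOH — –COOH: carbonyl C bonded to –OH and C → carboxylic acid (the –OH is not a separate alcohol)).
alkyl halide: present (CH(CH2I) — pendant –CH2X: halogen on sp³ carbon → alkyl halide).
amine: absent. In CH(CONH2), the nitrogen is bonded directly to a carbonyl carbon, making it part of an amide, not a free amine.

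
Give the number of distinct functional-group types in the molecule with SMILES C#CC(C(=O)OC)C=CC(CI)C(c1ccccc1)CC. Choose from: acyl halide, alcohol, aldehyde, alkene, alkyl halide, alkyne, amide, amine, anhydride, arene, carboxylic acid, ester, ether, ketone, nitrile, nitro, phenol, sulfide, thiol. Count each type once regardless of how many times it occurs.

Taking each segment in turn:
  HC≡C: C≡C triple bond → alkyne.
  CH(COOCH3): pendant –COOCH3: carbonyl C bonded to C and –OCH3 → ester.
  CH=CH: C=C double bond → alkene.
  CH(CH2I): pendant –CH2X: halogen on sp³ carbon → alkyl halide.
  CH(C6H5): pendant –C6H5: benzene ring → arene.
Distinct types present: alkene, alkyl halide, alkyne, arene, ester.

5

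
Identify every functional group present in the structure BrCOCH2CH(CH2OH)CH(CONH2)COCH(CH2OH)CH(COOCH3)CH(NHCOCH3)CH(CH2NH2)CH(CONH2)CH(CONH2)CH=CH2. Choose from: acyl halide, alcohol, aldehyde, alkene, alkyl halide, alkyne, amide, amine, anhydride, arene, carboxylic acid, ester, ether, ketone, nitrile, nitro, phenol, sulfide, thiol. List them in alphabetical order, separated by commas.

–C(=O)Br: carbonyl C bonded to C and to a halogen → acyl halide (not alkyl halide).
pendant –CH2OH on an sp³ backbone C → alcohol.
pendant –CONH2: carbonyl C bonded to C and N → amide.
–C(=O)– with carbon on both sides → ketone.
pendant –CH2OH on an sp³ backbone C → alcohol.
pendant –COOCH3: carbonyl C bonded to C and –OCH3 → ester.
pendant –NHC(=O)CH3: N bonded to a carbonyl → amide (not amine).
pendant –CH2NH2: N on sp³ C, no adjacent C=O → amine.
pendant –CONH2: carbonyl C bonded to C and N → amide.
pendant –CONH2: carbonyl C bonded to C and N → amide.
C=C double bond → alkene.

acyl halide, alcohol, alkene, amide, amine, ester, ketone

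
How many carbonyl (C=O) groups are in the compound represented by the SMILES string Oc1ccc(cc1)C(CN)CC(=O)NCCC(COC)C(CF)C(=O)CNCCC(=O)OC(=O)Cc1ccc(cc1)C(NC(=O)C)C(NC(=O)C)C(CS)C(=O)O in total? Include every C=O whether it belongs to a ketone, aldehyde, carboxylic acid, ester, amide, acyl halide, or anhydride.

CH2CONHCH2: amide, 1 C=O (running total 1).
CO: ketone, 1 C=O (running total 2).
CH2CO-O-COCH2: anhydride, 2 C=O (running total 4).
CH(NHCOCH3): amide, 1 C=O (running total 5).
CH(NHCOCH3): amide, 1 C=O (running total 6).
COOH: carboxylic acid, 1 C=O (running total 7).

7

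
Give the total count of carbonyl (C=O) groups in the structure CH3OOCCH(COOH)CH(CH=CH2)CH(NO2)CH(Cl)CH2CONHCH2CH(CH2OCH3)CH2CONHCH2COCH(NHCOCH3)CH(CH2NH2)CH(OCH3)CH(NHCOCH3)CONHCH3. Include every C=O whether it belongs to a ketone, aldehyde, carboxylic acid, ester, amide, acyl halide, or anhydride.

8

CH3OOC: ester, 1 C=O (running total 1).
CH(COOH): carboxylic acid, 1 C=O (running total 2).
CH2CONHCH2: amide, 1 C=O (running total 3).
CH2CONHCH2: amide, 1 C=O (running total 4).
CO: ketone, 1 C=O (running total 5).
CH(NHCOCH3): amide, 1 C=O (running total 6).
CH(NHCOCH3): amide, 1 C=O (running total 7).
CONHCH3: amide, 1 C=O (running total 8).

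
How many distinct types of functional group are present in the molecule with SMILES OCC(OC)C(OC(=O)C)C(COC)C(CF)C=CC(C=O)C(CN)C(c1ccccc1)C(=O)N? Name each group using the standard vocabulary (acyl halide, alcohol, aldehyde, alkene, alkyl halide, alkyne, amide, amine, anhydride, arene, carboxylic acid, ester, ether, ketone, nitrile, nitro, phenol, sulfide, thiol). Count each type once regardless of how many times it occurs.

Taking each segment in turn:
  HOCH2: HO– on an sp³ carbon → alcohol.
  CH(OCH3): pendant –OCH3: C–O–C with sp³ C, no adjacent C=O → ether.
  CH(OCOCH3): pendant –OC(=O)CH3: an acyloxy group → ester.
  CH(CH2OCH3): pendant –CH2OCH3: C–O–C linkage → ether.
  CH(CH2F): pendant –CH2X: halogen on sp³ carbon → alkyl halide.
  CH=CH: C=C double bond → alkene.
  CH(CHO): pendant –CHO: carbonyl C bonded to C and H → aldehyde.
  CH(CH2NH2): pendant –CH2NH2: N on sp³ C, no adjacent C=O → amine.
  CH(C6H5): pendant –C6H5: benzene ring → arene.
  CONH2: –C(=O)NH2: carbonyl C bonded to C and to N → amide (the N is not a separate amine).
Distinct types present: alcohol, aldehyde, alkene, alkyl halide, amide, amine, arene, ester, ether.

9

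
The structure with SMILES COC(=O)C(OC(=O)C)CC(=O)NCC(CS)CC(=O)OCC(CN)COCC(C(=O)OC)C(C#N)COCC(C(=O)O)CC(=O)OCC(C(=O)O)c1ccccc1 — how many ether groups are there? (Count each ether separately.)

2

Working along the chain:
  CH3OOC: CH3O–C(=O)–: carbonyl C bonded to C and to –OCH3 → ester (not ketone + ether).
  CH(OCOCH3): pendant –OC(=O)CH3: an acyloxy group → ester.
  CH2CONHCH2: –C(=O)–N– linkage → amide (the N is not an amine).
  CH(CH2SH): pendant –CH2SH → thiol.
  CH2COOCH2: –C(=O)–O–C with C on the carbonyl side → ester.
  CH(CH2NH2): pendant –CH2NH2: N on sp³ C, no adjacent C=O → amine.
  CH2OCH2: C–O–C with sp³ carbons on both sides and no adjacent C=O → ether.
  CH(COOCH3): pendant –COOCH3: carbonyl C bonded to C and –OCH3 → ester.
  CH(CN): pendant –C≡N: nitrile.
  CH2OCH2: C–O–C with sp³ carbons on both sides and no adjacent C=O → ether.
  CH(COOH): pendant –COOH: carbonyl C bonded to C and –OH → carboxylic acid.
  CH2COOCH2: –C(=O)–O–C with C on the carbonyl side → ester.
  CH(COOH): pendant –COOH: carbonyl C bonded to C and –OH → carboxylic acid.
  C6H5: –C6H5 phenyl ring → arene.
Ether appears at: CH2OCH2, CH2OCH2 → 2.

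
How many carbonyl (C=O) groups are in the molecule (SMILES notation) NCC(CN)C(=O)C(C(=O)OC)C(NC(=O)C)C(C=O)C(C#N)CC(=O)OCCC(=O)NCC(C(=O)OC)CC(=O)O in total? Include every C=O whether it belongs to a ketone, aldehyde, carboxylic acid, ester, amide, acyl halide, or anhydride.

CO: ketone, 1 C=O (running total 1).
CH(COOCH3): ester, 1 C=O (running total 2).
CH(NHCOCH3): amide, 1 C=O (running total 3).
CH(CHO): aldehyde, 1 C=O (running total 4).
CH2COOCH2: ester, 1 C=O (running total 5).
CH2CONHCH2: amide, 1 C=O (running total 6).
CH(COOCH3): ester, 1 C=O (running total 7).
COOH: carboxylic acid, 1 C=O (running total 8).

8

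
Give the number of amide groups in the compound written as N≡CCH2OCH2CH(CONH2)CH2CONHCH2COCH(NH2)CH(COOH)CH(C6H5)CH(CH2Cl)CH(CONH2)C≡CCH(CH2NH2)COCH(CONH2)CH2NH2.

4

N≡C–: carbon triple-bonded to nitrogen → nitrile.
C–O–C with sp³ carbons on both sides and no adjacent C=O → ether.
pendant –CONH2: carbonyl C bonded to C and N → amide.
–C(=O)–N– linkage → amide (the N is not an amine).
–C(=O)– with carbon on both sides → ketone.
–NH2 on an sp³ carbon with no adjacent C=O → amine.
pendant –COOH: carbonyl C bonded to C and –OH → carboxylic acid.
pendant –C6H5: benzene ring → arene.
pendant –CH2X: halogen on sp³ carbon → alkyl halide.
pendant –CONH2: carbonyl C bonded to C and N → amide.
C≡C triple bond → alkyne.
pendant –CH2NH2: N on sp³ C, no adjacent C=O → amine.
–C(=O)– with carbon on both sides → ketone.
pendant –CONH2: carbonyl C bonded to C and N → amide.
–NH2 on an sp³ carbon with no adjacent C=O → amine.
Amide appears at: CH(CONH2), CH2CONHCH2, CH(CONH2), CH(CONH2) → 4.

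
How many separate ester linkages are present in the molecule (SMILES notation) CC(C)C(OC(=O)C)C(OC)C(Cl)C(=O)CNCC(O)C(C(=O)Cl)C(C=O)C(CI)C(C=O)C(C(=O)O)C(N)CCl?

Taking each segment in turn:
  CH(OCOCH3): pendant –OC(=O)CH3: an acyloxy group → ester.
  CH(OCH3): pendant –OCH3: C–O–C with sp³ C, no adjacent C=O → ether.
  CH(Cl): halogen on an sp³ carbon → alkyl halide.
  CO: –C(=O)– with carbon on both sides → ketone.
  CH2NHCH2: C–N–C with sp³ carbons and no adjacent C=O → amine (secondary).
  CH(OH): –OH on an sp³ carbon → alcohol (secondary).
  CH(COCl): pendant –C(=O)X: carbonyl C bonded to C and halogen → acyl halide.
  CH(CHO): pendant –CHO: carbonyl C bonded to C and H → aldehyde.
  CH(CH2I): pendant –CH2X: halogen on sp³ carbon → alkyl halide.
  CH(CHO): pendant –CHO: carbonyl C bonded to C and H → aldehyde.
  CH(COOH): pendant –COOH: carbonyl C bonded to C and –OH → carboxylic acid.
  CH(NH2): –NH2 on an sp³ carbon with no adjacent C=O → amine.
  CH2Cl: halogen on an sp³ carbon → alkyl halide.
Ester appears at: CH(OCOCH3) → 1.

1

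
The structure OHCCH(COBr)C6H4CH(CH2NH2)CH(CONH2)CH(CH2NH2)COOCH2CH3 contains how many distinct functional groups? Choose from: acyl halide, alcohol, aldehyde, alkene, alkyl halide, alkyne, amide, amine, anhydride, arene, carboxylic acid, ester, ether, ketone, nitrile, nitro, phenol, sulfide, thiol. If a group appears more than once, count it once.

terminal –CHO: carbonyl C bonded to H and C → aldehyde.
pendant –C(=O)X: carbonyl C bonded to C and halogen → acyl halide.
para-disubstituted benzene ring → arene.
pendant –CH2NH2: N on sp³ C, no adjacent C=O → amine.
pendant –CONH2: carbonyl C bonded to C and N → amide.
pendant –CH2NH2: N on sp³ C, no adjacent C=O → amine.
–C(=O)OCH2CH3: carbonyl C bonded to C and to –OEt → ester.
Distinct types present: acyl halide, aldehyde, amide, amine, arene, ester.

6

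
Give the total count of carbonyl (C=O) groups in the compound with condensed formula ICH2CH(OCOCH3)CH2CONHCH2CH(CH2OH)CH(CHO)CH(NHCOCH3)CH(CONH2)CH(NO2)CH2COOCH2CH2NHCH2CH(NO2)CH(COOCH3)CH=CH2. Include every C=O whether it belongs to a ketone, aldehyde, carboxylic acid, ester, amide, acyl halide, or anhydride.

7

CH(OCOCH3): ester, 1 C=O (running total 1).
CH2CONHCH2: amide, 1 C=O (running total 2).
CH(CHO): aldehyde, 1 C=O (running total 3).
CH(NHCOCH3): amide, 1 C=O (running total 4).
CH(CONH2): amide, 1 C=O (running total 5).
CH2COOCH2: ester, 1 C=O (running total 6).
CH(COOCH3): ester, 1 C=O (running total 7).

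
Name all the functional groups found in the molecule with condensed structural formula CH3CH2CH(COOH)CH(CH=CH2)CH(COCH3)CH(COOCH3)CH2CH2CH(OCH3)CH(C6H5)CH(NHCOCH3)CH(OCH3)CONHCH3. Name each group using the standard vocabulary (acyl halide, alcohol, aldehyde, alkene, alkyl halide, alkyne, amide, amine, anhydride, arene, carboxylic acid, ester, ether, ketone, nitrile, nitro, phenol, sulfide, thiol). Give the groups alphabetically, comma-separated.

Reading the structure from left to right:
  CH(COOH): pendant –COOH: carbonyl C bonded to C and –OH → carboxylic acid.
  CH(CH=CH2): pendant –CH=CH2: C=C double bond → alkene.
  CH(COCH3): pendant –COCH3: carbonyl C bonded to two carbons → ketone.
  CH(COOCH3): pendant –COOCH3: carbonyl C bonded to C and –OCH3 → ester.
  CH(OCH3): pendant –OCH3: C–O–C with sp³ C, no adjacent C=O → ether.
  CH(C6H5): pendant –C6H5: benzene ring → arene.
  CH(NHCOCH3): pendant –NHC(=O)CH3: N bonded to a carbonyl → amide (not amine).
  CH(OCH3): pendant –OCH3: C–O–C with sp³ C, no adjacent C=O → ether.
  CONHCH3: –C(=O)NHCH3: carbonyl C bonded to C and to N → amide (the N is not an amine).

alkene, amide, arene, carboxylic acid, ester, ether, ketone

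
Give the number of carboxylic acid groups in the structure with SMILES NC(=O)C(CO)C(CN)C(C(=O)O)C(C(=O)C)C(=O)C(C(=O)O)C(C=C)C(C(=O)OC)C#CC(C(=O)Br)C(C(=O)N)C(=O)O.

–C(=O)NH2: carbonyl C bonded to C and to N → amide (the N is not a separate amine).
pendant –CH2OH on an sp³ backbone C → alcohol.
pendant –CH2NH2: N on sp³ C, no adjacent C=O → amine.
pendant –COOH: carbonyl C bonded to C and –OH → carboxylic acid.
pendant –COCH3: carbonyl C bonded to two carbons → ketone.
–C(=O)– with carbon on both sides → ketone.
pendant –COOH: carbonyl C bonded to C and –OH → carboxylic acid.
pendant –CH=CH2: C=C double bond → alkene.
pendant –COOCH3: carbonyl C bonded to C and –OCH3 → ester.
C≡C triple bond → alkyne.
pendant –C(=O)X: carbonyl C bonded to C and halogen → acyl halide.
pendant –CONH2: carbonyl C bonded to C and N → amide.
–COOH: carbonyl C bonded to –OH and C → carboxylic acid (the –OH is not a separate alcohol).
Carboxylic acid appears at: CH(COOH), CH(COOH), COOH → 3.

3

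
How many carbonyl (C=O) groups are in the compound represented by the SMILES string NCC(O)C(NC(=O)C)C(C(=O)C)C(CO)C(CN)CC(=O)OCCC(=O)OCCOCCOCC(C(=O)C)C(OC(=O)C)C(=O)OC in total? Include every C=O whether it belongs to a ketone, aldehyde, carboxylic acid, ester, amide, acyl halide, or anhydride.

7

CH(NHCOCH3): amide, 1 C=O (running total 1).
CH(COCH3): ketone, 1 C=O (running total 2).
CH2COOCH2: ester, 1 C=O (running total 3).
CH2COOCH2: ester, 1 C=O (running total 4).
CH(COCH3): ketone, 1 C=O (running total 5).
CH(OCOCH3): ester, 1 C=O (running total 6).
COOCH3: ester, 1 C=O (running total 7).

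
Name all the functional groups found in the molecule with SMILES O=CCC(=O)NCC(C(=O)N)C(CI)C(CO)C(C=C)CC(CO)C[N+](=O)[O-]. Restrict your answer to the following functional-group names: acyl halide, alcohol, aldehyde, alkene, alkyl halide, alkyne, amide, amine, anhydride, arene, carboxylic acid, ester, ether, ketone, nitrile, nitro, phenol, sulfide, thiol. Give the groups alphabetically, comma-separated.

Working along the chain:
  OHC: terminal –CHO: carbonyl C bonded to H and C → aldehyde.
  CH2CONHCH2: –C(=O)–N– linkage → amide (the N is not an amine).
  CH(CONH2): pendant –CONH2: carbonyl C bonded to C and N → amide.
  CH(CH2I): pendant –CH2X: halogen on sp³ carbon → alkyl halide.
  CH(CH2OH): pendant –CH2OH on an sp³ backbone C → alcohol.
  CH(CH=CH2): pendant –CH=CH2: C=C double bond → alkene.
  CH(CH2OH): pendant –CH2OH on an sp³ backbone C → alcohol.
  CH2NO2: –NO2 on carbon → nitro group.

alcohol, aldehyde, alkene, alkyl halide, amide, nitro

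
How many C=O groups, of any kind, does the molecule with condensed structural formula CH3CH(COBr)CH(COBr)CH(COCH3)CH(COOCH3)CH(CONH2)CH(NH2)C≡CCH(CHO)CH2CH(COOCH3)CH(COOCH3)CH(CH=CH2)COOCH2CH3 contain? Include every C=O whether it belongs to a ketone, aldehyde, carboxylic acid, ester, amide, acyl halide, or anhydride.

9

CH(COBr): acyl halide, 1 C=O (running total 1).
CH(COBr): acyl halide, 1 C=O (running total 2).
CH(COCH3): ketone, 1 C=O (running total 3).
CH(COOCH3): ester, 1 C=O (running total 4).
CH(CONH2): amide, 1 C=O (running total 5).
CH(CHO): aldehyde, 1 C=O (running total 6).
CH(COOCH3): ester, 1 C=O (running total 7).
CH(COOCH3): ester, 1 C=O (running total 8).
COOCH2CH3: ester, 1 C=O (running total 9).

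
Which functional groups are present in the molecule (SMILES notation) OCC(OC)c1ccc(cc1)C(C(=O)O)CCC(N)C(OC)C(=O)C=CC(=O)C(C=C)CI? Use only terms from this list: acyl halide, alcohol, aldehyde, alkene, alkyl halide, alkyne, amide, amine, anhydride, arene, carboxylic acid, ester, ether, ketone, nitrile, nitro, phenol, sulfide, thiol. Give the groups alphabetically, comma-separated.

HO– on an sp³ carbon → alcohol.
pendant –OCH3: C–O–C with sp³ C, no adjacent C=O → ether.
para-disubstituted benzene ring → arene.
pendant –COOH: carbonyl C bonded to C and –OH → carboxylic acid.
–NH2 on an sp³ carbon with no adjacent C=O → amine.
pendant –OCH3: C–O–C with sp³ C, no adjacent C=O → ether.
–C(=O)– with carbon on both sides → ketone.
C=C double bond → alkene.
–C(=O)– with carbon on both sides → ketone.
pendant –CH=CH2: C=C double bond → alkene.
halogen on an sp³ carbon → alkyl halide.

alcohol, alkene, alkyl halide, amine, arene, carboxylic acid, ether, ketone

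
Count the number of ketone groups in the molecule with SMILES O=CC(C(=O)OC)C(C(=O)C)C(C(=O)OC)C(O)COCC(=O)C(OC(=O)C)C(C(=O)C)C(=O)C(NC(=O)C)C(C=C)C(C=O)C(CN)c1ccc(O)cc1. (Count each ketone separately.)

4

terminal –CHO: carbonyl C bonded to H and C → aldehyde.
pendant –COOCH3: carbonyl C bonded to C and –OCH3 → ester.
pendant –COCH3: carbonyl C bonded to two carbons → ketone.
pendant –COOCH3: carbonyl C bonded to C and –OCH3 → ester.
–OH on an sp³ carbon → alcohol (secondary).
C–O–C with sp³ carbons on both sides and no adjacent C=O → ether.
–C(=O)– with carbon on both sides → ketone.
pendant –OC(=O)CH3: an acyloxy group → ester.
pendant –COCH3: carbonyl C bonded to two carbons → ketone.
–C(=O)– with carbon on both sides → ketone.
pendant –NHC(=O)CH3: N bonded to a carbonyl → amide (not amine).
pendant –CH=CH2: C=C double bond → alkene.
pendant –CHO: carbonyl C bonded to C and H → aldehyde.
pendant –CH2NH2: N on sp³ C, no adjacent C=O → amine.
–OH attached directly to an aromatic ring → phenol (not alcohol); the ring itself is an arene.
Ketone appears at: CH(COCH3), CO, CH(COCH3), CO → 4.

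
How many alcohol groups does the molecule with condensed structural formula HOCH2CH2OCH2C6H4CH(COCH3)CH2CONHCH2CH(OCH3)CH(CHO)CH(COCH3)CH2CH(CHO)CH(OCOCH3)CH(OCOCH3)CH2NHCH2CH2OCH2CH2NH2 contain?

HO– on an sp³ carbon → alcohol.
C–O–C with sp³ carbons on both sides and no adjacent C=O → ether.
para-disubstituted benzene ring → arene.
pendant –COCH3: carbonyl C bonded to two carbons → ketone.
–C(=O)–N– linkage → amide (the N is not an amine).
pendant –OCH3: C–O–C with sp³ C, no adjacent C=O → ether.
pendant –CHO: carbonyl C bonded to C and H → aldehyde.
pendant –COCH3: carbonyl C bonded to two carbons → ketone.
pendant –CHO: carbonyl C bonded to C and H → aldehyde.
pendant –OC(=O)CH3: an acyloxy group → ester.
pendant –OC(=O)CH3: an acyloxy group → ester.
C–N–C with sp³ carbons and no adjacent C=O → amine (secondary).
C–O–C with sp³ carbons on both sides and no adjacent C=O → ether.
–NH2 on an sp³ carbon with no adjacent C=O → amine.
Alcohol appears at: HOCH2 → 1.

1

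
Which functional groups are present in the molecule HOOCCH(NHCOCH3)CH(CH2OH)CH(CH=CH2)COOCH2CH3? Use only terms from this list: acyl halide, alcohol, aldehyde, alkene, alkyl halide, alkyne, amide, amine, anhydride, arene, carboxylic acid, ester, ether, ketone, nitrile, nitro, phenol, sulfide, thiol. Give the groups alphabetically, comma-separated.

alcohol, alkene, amide, carboxylic acid, ester

Taking each segment in turn:
  HOOC: –COOH: carbonyl C bonded to –OH and C → carboxylic acid (the –OH is not a separate alcohol).
  CH(NHCOCH3): pendant –NHC(=O)CH3: N bonded to a carbonyl → amide (not amine).
  CH(CH2OH): pendant –CH2OH on an sp³ backbone C → alcohol.
  CH(CH=CH2): pendant –CH=CH2: C=C double bond → alkene.
  COOCH2CH3: –C(=O)OCH2CH3: carbonyl C bonded to C and to –OEt → ester.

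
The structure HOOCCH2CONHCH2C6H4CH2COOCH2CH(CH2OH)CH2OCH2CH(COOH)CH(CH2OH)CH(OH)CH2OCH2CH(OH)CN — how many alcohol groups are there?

Taking each segment in turn:
  HOOC: –COOH: carbonyl C bonded to –OH and C → carboxylic acid (the –OH is not a separate alcohol).
  CH2CONHCH2: –C(=O)–N– linkage → amide (the N is not an amine).
  C6H4: para-disubstituted benzene ring → arene.
  CH2COOCH2: –C(=O)–O–C with C on the carbonyl side → ester.
  CH(CH2OH): pendant –CH2OH on an sp³ backbone C → alcohol.
  CH2OCH2: C–O–C with sp³ carbons on both sides and no adjacent C=O → ether.
  CH(COOH): pendant –COOH: carbonyl C bonded to C and –OH → carboxylic acid.
  CH(CH2OH): pendant –CH2OH on an sp³ backbone C → alcohol.
  CH(OH): –OH on an sp³ carbon → alcohol (secondary).
  CH2OCH2: C–O–C with sp³ carbons on both sides and no adjacent C=O → ether.
  CH(OH): –OH on an sp³ carbon → alcohol (secondary).
  CN: –C≡N: carbon triple-bonded to nitrogen → nitrile.
Alcohol appears at: CH(CH2OH), CH(CH2OH), CH(OH), CH(OH) → 4.

4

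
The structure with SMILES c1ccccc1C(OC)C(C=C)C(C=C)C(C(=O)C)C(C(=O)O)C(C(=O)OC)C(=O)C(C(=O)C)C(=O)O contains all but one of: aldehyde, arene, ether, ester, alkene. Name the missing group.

ether: present (CH(OCH3) — pendant –OCH3: C–O–C with sp³ C, no adjacent C=O → ether).
arene: present (C6H5 — C6H5– phenyl ring → arene).
alkene: present (CH(CH=CH2) — pendant –CH=CH2: C=C double bond → alkene).
ester: present (CH(COOCH3) — pendant –COOCH3: carbonyl C bonded to C and –OCH3 → ester).
aldehyde: absent. In each of CH(COCH3) and CO, the carbonyl carbon is bonded to two carbons, so it is a ketone, not an aldehyde. In each of CH(COOH) and COOH, the carbonyl carbon bears –OH, not –H, so it is a carboxylic acid.

aldehyde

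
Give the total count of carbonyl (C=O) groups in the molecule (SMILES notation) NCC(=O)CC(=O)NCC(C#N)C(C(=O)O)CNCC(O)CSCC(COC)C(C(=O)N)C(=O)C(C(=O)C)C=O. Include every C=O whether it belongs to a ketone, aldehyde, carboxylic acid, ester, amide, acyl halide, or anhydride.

7

CO: ketone, 1 C=O (running total 1).
CH2CONHCH2: amide, 1 C=O (running total 2).
CH(COOH): carboxylic acid, 1 C=O (running total 3).
CH(CONH2): amide, 1 C=O (running total 4).
CO: ketone, 1 C=O (running total 5).
CH(COCH3): ketone, 1 C=O (running total 6).
CHO: aldehyde, 1 C=O (running total 7).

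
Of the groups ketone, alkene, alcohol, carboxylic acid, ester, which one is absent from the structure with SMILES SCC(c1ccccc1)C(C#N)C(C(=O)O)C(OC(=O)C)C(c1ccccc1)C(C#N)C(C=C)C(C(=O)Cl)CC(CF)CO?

ketone

alcohol: present (CH2OH — –OH on an sp³ carbon → alcohol).
carboxylic acid: present (CH(COOH) — pendant –COOH: carbonyl C bonded to C and –OH → carboxylic acid).
alkene: present (CH(CH=CH2) — pendant –CH=CH2: C=C double bond → alkene).
ester: present (CH(OCOCH3) — pendant –OC(=O)CH3: an acyloxy group → ester).
ketone: absent. In CH(OCOCH3), the C=O is bonded to an –O–C group, which defines an ester, not a ketone. In CH(COOH), the C=O bears an –OH, making it a carboxylic acid rather than a ketone. In CH(COCl), the C=O is bonded to a halogen, which defines an acyl halide, not a ketone.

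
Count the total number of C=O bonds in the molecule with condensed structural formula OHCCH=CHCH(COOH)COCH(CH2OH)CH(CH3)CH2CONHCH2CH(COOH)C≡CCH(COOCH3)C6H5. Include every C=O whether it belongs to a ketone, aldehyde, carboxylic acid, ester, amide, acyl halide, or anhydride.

OHC: aldehyde, 1 C=O (running total 1).
CH(COOH): carboxylic acid, 1 C=O (running total 2).
CO: ketone, 1 C=O (running total 3).
CH2CONHCH2: amide, 1 C=O (running total 4).
CH(COOH): carboxylic acid, 1 C=O (running total 5).
CH(COOCH3): ester, 1 C=O (running total 6).

6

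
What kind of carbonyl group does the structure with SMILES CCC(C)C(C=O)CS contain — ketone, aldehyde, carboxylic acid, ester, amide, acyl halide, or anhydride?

aldehyde

The carbonyl is in the CH(CHO) segment: pendant –CHO: carbonyl C bonded to C and H → aldehyde.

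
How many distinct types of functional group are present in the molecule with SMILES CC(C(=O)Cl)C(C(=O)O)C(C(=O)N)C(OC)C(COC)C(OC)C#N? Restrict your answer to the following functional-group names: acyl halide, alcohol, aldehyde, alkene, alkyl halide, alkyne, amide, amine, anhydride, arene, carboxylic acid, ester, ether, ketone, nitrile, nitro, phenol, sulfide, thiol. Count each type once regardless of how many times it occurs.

pendant –C(=O)X: carbonyl C bonded to C and halogen → acyl halide.
pendant –COOH: carbonyl C bonded to C and –OH → carboxylic acid.
pendant –CONH2: carbonyl C bonded to C and N → amide.
pendant –OCH3: C–O–C with sp³ C, no adjacent C=O → ether.
pendant –CH2OCH3: C–O–C linkage → ether.
pendant –OCH3: C–O–C with sp³ C, no adjacent C=O → ether.
–C≡N: carbon triple-bonded to nitrogen → nitrile.
Distinct types present: acyl halide, amide, carboxylic acid, ether, nitrile.

5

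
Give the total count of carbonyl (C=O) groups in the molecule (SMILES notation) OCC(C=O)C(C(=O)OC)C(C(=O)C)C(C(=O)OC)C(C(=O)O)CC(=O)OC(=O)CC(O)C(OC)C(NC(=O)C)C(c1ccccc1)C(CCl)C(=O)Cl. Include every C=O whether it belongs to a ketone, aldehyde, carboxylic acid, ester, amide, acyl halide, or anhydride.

9

CH(CHO): aldehyde, 1 C=O (running total 1).
CH(COOCH3): ester, 1 C=O (running total 2).
CH(COCH3): ketone, 1 C=O (running total 3).
CH(COOCH3): ester, 1 C=O (running total 4).
CH(COOH): carboxylic acid, 1 C=O (running total 5).
CH2CO-O-COCH2: anhydride, 2 C=O (running total 7).
CH(NHCOCH3): amide, 1 C=O (running total 8).
COCl: acyl halide, 1 C=O (running total 9).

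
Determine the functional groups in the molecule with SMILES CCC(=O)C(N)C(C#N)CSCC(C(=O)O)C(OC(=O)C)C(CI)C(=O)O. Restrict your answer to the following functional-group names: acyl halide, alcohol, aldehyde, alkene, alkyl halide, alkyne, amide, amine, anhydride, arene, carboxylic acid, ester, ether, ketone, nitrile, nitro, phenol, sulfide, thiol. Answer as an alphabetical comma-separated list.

Reading the structure from left to right:
  CO: –C(=O)– with carbon on both sides → ketone.
  CH(NH2): –NH2 on an sp³ carbon with no adjacent C=O → amine.
  CH(CN): pendant –C≡N: nitrile.
  CH2SCH2: C–S–C linkage → sulfide (thioether).
  CH(COOH): pendant –COOH: carbonyl C bonded to C and –OH → carboxylic acid.
  CH(OCOCH3): pendant –OC(=O)CH3: an acyloxy group → ester.
  CH(CH2I): pendant –CH2X: halogen on sp³ carbon → alkyl halide.
  COOH: –COOH: carbonyl C bonded to –OH and C → carboxylic acid (the –OH is not a separate alcohol).

alkyl halide, amine, carboxylic acid, ester, ketone, nitrile, sulfide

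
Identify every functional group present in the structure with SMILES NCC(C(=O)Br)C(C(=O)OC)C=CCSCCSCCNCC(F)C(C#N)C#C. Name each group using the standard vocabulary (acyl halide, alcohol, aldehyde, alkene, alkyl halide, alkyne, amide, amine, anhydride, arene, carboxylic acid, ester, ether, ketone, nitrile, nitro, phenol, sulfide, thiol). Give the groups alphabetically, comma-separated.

acyl halide, alkene, alkyl halide, alkyne, amine, ester, nitrile, sulfide

–NH2 on an sp³ carbon with no adjacent C=O → amine.
pendant –C(=O)X: carbonyl C bonded to C and halogen → acyl halide.
pendant –COOCH3: carbonyl C bonded to C and –OCH3 → ester.
C=C double bond → alkene.
C–S–C linkage → sulfide (thioether).
C–S–C linkage → sulfide (thioether).
C–N–C with sp³ carbons and no adjacent C=O → amine (secondary).
halogen on an sp³ carbon → alkyl halide.
pendant –C≡N: nitrile.
C≡C triple bond → alkyne.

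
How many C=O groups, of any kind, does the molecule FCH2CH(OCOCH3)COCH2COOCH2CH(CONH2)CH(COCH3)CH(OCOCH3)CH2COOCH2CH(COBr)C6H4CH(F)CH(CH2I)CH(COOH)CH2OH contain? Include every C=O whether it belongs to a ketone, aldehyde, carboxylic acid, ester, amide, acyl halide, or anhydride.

CH(OCOCH3): ester, 1 C=O (running total 1).
CO: ketone, 1 C=O (running total 2).
CH2COOCH2: ester, 1 C=O (running total 3).
CH(CONH2): amide, 1 C=O (running total 4).
CH(COCH3): ketone, 1 C=O (running total 5).
CH(OCOCH3): ester, 1 C=O (running total 6).
CH2COOCH2: ester, 1 C=O (running total 7).
CH(COBr): acyl halide, 1 C=O (running total 8).
CH(COOH): carboxylic acid, 1 C=O (running total 9).

9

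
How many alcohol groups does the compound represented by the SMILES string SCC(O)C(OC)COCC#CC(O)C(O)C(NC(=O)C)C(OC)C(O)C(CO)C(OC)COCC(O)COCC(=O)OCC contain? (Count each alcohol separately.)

–SH on an sp³ carbon → thiol.
–OH on an sp³ carbon → alcohol (secondary).
pendant –OCH3: C–O–C with sp³ C, no adjacent C=O → ether.
C–O–C with sp³ carbons on both sides and no adjacent C=O → ether.
C≡C triple bond → alkyne.
–OH on an sp³ carbon → alcohol (secondary).
–OH on an sp³ carbon → alcohol (secondary).
pendant –NHC(=O)CH3: N bonded to a carbonyl → amide (not amine).
pendant –OCH3: C–O–C with sp³ C, no adjacent C=O → ether.
–OH on an sp³ carbon → alcohol (secondary).
pendant –CH2OH on an sp³ backbone C → alcohol.
pendant –OCH3: C–O–C with sp³ C, no adjacent C=O → ether.
C–O–C with sp³ carbons on both sides and no adjacent C=O → ether.
–OH on an sp³ carbon → alcohol (secondary).
C–O–C with sp³ carbons on both sides and no adjacent C=O → ether.
–C(=O)OCH2CH3: carbonyl C bonded to C and to –OEt → ester.
Alcohol appears at: CH(OH), CH(OH), CH(OH), CH(OH), CH(CH2OH), CH(OH) → 6.

6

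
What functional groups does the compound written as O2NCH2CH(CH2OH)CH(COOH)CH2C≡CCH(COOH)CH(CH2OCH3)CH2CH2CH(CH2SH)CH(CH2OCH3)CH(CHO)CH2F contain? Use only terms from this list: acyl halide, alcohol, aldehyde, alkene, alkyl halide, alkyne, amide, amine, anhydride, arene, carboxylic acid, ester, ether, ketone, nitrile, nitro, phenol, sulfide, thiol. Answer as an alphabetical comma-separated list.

alcohol, aldehyde, alkyl halide, alkyne, carboxylic acid, ether, nitro, thiol

–NO2 on carbon → nitro group.
pendant –CH2OH on an sp³ backbone C → alcohol.
pendant –COOH: carbonyl C bonded to C and –OH → carboxylic acid.
C≡C triple bond → alkyne.
pendant –COOH: carbonyl C bonded to C and –OH → carboxylic acid.
pendant –CH2OCH3: C–O–C linkage → ether.
pendant –CH2SH → thiol.
pendant –CH2OCH3: C–O–C linkage → ether.
pendant –CHO: carbonyl C bonded to C and H → aldehyde.
halogen on an sp³ carbon → alkyl halide.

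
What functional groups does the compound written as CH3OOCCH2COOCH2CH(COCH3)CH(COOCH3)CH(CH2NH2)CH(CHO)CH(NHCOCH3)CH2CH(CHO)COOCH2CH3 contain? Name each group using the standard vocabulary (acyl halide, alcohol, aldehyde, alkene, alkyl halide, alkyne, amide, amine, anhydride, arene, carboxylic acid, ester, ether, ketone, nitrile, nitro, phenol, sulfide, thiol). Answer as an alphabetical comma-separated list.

CH3O–C(=O)–: carbonyl C bonded to C and to –OCH3 → ester (not ketone + ether).
–C(=O)–O–C with C on the carbonyl side → ester.
pendant –COCH3: carbonyl C bonded to two carbons → ketone.
pendant –COOCH3: carbonyl C bonded to C and –OCH3 → ester.
pendant –CH2NH2: N on sp³ C, no adjacent C=O → amine.
pendant –CHO: carbonyl C bonded to C and H → aldehyde.
pendant –NHC(=O)CH3: N bonded to a carbonyl → amide (not amine).
pendant –CHO: carbonyl C bonded to C and H → aldehyde.
–C(=O)OCH2CH3: carbonyl C bonded to C and to –OEt → ester.

aldehyde, amide, amine, ester, ketone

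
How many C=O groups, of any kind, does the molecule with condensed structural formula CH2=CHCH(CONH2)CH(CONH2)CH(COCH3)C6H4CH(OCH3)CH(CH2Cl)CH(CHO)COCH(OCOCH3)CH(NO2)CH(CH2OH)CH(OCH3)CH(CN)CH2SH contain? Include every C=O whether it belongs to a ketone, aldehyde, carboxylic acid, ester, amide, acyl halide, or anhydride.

CH(CONH2): amide, 1 C=O (running total 1).
CH(CONH2): amide, 1 C=O (running total 2).
CH(COCH3): ketone, 1 C=O (running total 3).
CH(CHO): aldehyde, 1 C=O (running total 4).
CO: ketone, 1 C=O (running total 5).
CH(OCOCH3): ester, 1 C=O (running total 6).

6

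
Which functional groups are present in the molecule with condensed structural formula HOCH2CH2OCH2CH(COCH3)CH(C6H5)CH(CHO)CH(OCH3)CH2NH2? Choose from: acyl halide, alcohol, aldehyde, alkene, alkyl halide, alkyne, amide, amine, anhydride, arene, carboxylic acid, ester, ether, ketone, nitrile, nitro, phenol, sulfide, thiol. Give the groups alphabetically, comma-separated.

Working along the chain:
  HOCH2: HO– on an sp³ carbon → alcohol.
  CH2OCH2: C–O–C with sp³ carbons on both sides and no adjacent C=O → ether.
  CH(COCH3): pendant –COCH3: carbonyl C bonded to two carbons → ketone.
  CH(C6H5): pendant –C6H5: benzene ring → arene.
  CH(CHO): pendant –CHO: carbonyl C bonded to C and H → aldehyde.
  CH(OCH3): pendant –OCH3: C–O–C with sp³ C, no adjacent C=O → ether.
  CH2NH2: –NH2 on an sp³ carbon with no adjacent C=O → amine.

alcohol, aldehyde, amine, arene, ether, ketone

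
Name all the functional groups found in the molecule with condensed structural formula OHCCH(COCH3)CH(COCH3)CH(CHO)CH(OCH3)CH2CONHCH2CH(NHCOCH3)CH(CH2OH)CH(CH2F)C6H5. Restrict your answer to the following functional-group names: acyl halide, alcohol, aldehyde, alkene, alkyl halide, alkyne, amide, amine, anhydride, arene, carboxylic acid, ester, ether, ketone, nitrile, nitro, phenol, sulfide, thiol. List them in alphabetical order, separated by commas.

terminal –CHO: carbonyl C bonded to H and C → aldehyde.
pendant –COCH3: carbonyl C bonded to two carbons → ketone.
pendant –COCH3: carbonyl C bonded to two carbons → ketone.
pendant –CHO: carbonyl C bonded to C and H → aldehyde.
pendant –OCH3: C–O–C with sp³ C, no adjacent C=O → ether.
–C(=O)–N– linkage → amide (the N is not an amine).
pendant –NHC(=O)CH3: N bonded to a carbonyl → amide (not amine).
pendant –CH2OH on an sp³ backbone C → alcohol.
pendant –CH2X: halogen on sp³ carbon → alkyl halide.
–C6H5 phenyl ring → arene.

alcohol, aldehyde, alkyl halide, amide, arene, ether, ketone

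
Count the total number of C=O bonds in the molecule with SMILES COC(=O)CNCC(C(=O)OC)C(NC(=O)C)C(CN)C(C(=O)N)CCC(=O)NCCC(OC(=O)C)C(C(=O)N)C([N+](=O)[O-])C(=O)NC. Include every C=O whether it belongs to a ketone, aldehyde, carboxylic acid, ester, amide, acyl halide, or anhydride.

8

CH3OOC: ester, 1 C=O (running total 1).
CH(COOCH3): ester, 1 C=O (running total 2).
CH(NHCOCH3): amide, 1 C=O (running total 3).
CH(CONH2): amide, 1 C=O (running total 4).
CH2CONHCH2: amide, 1 C=O (running total 5).
CH(OCOCH3): ester, 1 C=O (running total 6).
CH(CONH2): amide, 1 C=O (running total 7).
CONHCH3: amide, 1 C=O (running total 8).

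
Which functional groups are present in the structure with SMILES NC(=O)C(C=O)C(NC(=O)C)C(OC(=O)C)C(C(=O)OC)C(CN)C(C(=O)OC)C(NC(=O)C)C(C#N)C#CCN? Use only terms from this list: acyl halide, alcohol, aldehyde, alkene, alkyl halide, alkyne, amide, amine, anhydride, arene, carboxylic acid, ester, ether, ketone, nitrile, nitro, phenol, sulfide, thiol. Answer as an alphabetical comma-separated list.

aldehyde, alkyne, amide, amine, ester, nitrile

–C(=O)NH2: carbonyl C bonded to C and to N → amide (the N is not a separate amine).
pendant –CHO: carbonyl C bonded to C and H → aldehyde.
pendant –NHC(=O)CH3: N bonded to a carbonyl → amide (not amine).
pendant –OC(=O)CH3: an acyloxy group → ester.
pendant –COOCH3: carbonyl C bonded to C and –OCH3 → ester.
pendant –CH2NH2: N on sp³ C, no adjacent C=O → amine.
pendant –COOCH3: carbonyl C bonded to C and –OCH3 → ester.
pendant –NHC(=O)CH3: N bonded to a carbonyl → amide (not amine).
pendant –C≡N: nitrile.
C≡C triple bond → alkyne.
–NH2 on an sp³ carbon with no adjacent C=O → amine.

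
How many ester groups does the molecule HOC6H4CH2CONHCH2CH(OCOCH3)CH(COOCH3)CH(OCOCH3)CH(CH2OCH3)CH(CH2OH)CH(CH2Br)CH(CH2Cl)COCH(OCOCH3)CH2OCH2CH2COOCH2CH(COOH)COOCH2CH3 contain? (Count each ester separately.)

Working along the chain:
  HOC6H4: –OH attached directly to an aromatic ring → phenol (not alcohol); the ring itself is an arene.
  CH2CONHCH2: –C(=O)–N– linkage → amide (the N is not an amine).
  CH(OCOCH3): pendant –OC(=O)CH3: an acyloxy group → ester.
  CH(COOCH3): pendant –COOCH3: carbonyl C bonded to C and –OCH3 → ester.
  CH(OCOCH3): pendant –OC(=O)CH3: an acyloxy group → ester.
  CH(CH2OCH3): pendant –CH2OCH3: C–O–C linkage → ether.
  CH(CH2OH): pendant –CH2OH on an sp³ backbone C → alcohol.
  CH(CH2Br): pendant –CH2X: halogen on sp³ carbon → alkyl halide.
  CH(CH2Cl): pendant –CH2X: halogen on sp³ carbon → alkyl halide.
  CO: –C(=O)– with carbon on both sides → ketone.
  CH(OCOCH3): pendant –OC(=O)CH3: an acyloxy group → ester.
  CH2OCH2: C–O–C with sp³ carbons on both sides and no adjacent C=O → ether.
  CH2COOCH2: –C(=O)–O–C with C on the carbonyl side → ester.
  CH(COOH): pendant –COOH: carbonyl C bonded to C and –OH → carboxylic acid.
  COOCH2CH3: –C(=O)OCH2CH3: carbonyl C bonded to C and to –OEt → ester.
Ester appears at: CH(OCOCH3), CH(COOCH3), CH(OCOCH3), CH(OCOCH3), CH2COOCH2, COOCH2CH3 → 6.

6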